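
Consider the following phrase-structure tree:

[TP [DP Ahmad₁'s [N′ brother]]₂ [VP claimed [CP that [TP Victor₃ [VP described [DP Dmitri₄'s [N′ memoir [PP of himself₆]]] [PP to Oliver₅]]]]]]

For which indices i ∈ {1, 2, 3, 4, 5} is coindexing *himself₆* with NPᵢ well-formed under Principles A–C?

{4}

*himself* is an anaphor, so Principle A applies: it must be bound in its binding domain.
Binding domain of *himself₆*: the possessed DP, whose subject is Dmitri₄.
*Ahmad₁* does not c-command the anaphor → cannot bind it.
*[Ahmad₁'s brother]₂* c-commands the anaphor but is outside its binding domain → cannot satisfy Principle A.
*Victor₃* c-commands the anaphor but is outside its binding domain → cannot satisfy Principle A.
*Dmitri₄* c-commands the anaphor within its binding domain → licit binder.
*Oliver₅* does not c-command the anaphor → cannot bind it.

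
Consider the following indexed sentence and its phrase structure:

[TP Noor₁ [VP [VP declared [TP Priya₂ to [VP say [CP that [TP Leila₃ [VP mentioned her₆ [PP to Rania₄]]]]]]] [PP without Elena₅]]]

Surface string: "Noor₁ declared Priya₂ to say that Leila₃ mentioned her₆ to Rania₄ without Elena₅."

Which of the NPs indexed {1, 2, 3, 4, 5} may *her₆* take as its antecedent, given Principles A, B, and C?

*her* is a pronoun, so Principle B applies: it must be free in its binding domain.
Binding domain of *her₆*: the embedded TP, whose subject is Leila₃.
*Noor₁* c-commands the pronoun but from outside its binding domain, and is not c-commanded by it → coindexation permitted.
*Priya₂* c-commands the pronoun but from outside its binding domain, and is not c-commanded by it → coindexation permitted.
*Leila₃* c-commands the pronoun within its binding domain → coindexation would violate Principle B.
*Rania₄*: the pronoun c-commands this R-expression → coindexation would violate Principle C on *Rania₄*.
*Elena₅* and the pronoun do not c-command one another → neither Principle B nor Principle C is at stake; coindexation permitted.

{1, 2, 5}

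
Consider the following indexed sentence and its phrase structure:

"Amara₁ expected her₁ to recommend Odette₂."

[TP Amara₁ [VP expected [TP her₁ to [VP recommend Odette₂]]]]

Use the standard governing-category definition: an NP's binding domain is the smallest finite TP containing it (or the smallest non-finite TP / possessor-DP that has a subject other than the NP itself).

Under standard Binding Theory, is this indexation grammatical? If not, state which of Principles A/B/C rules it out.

Principle B

The two coindexed NPs are *Amara₁* and *her₁*.
*her₁* is a pronoun. Its binding domain is the matrix TP, whose subject is Amara₁.
*Amara₁* c-commands it within that domain and carries the same index.
The pronoun is locally bound → Principle B violation.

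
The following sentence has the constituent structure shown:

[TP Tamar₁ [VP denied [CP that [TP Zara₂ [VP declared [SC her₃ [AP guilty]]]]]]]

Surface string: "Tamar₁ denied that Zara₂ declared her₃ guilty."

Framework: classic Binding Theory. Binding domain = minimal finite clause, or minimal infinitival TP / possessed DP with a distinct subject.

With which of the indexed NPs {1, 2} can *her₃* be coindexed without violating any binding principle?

*her* is a pronoun, so Principle B applies: it must be free in its binding domain.
Binding domain of *her₃*: the embedded TP, whose subject is Zara₂.
*Tamar₁* c-commands the pronoun but from outside its binding domain, and is not c-commanded by it → coindexation permitted.
*Zara₂* c-commands the pronoun within its binding domain → coindexation would violate Principle B.

{1}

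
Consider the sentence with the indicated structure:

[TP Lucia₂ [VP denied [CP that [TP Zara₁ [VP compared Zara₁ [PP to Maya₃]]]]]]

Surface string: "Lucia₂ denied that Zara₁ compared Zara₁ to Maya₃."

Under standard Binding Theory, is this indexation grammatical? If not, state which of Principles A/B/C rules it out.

Principle C

The two coindexed NPs are *Zara₁* (the lower occurrence) and *Zara₁* (the higher occurrence).
*Zara₁* (the lower occurrence) is an R-expression. Principle C requires it to be free everywhere.
*Zara₁* (the higher occurrence) c-commands it and carries the same index.
The R-expression is bound → Principle C violation.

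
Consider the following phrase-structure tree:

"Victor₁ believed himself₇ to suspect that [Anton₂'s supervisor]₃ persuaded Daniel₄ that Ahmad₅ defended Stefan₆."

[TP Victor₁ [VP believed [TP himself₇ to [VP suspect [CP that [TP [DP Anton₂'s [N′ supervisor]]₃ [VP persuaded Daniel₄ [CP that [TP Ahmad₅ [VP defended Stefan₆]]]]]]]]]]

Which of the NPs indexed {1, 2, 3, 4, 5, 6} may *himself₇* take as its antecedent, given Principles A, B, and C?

*himself* is an anaphor, so Principle A applies: it must be bound in its binding domain.
Binding domain of *himself₇*: the matrix TP, whose subject is Victor₁.
*Victor₁* c-commands the anaphor within its binding domain → licit binder.
*Anton₂* does not c-command the anaphor → cannot bind it.
*[Anton₂'s supervisor]₃* does not c-command the anaphor → cannot bind it.
*Daniel₄* does not c-command the anaphor → cannot bind it.
*Ahmad₅* does not c-command the anaphor → cannot bind it.
*Stefan₆* does not c-command the anaphor → cannot bind it.

{1}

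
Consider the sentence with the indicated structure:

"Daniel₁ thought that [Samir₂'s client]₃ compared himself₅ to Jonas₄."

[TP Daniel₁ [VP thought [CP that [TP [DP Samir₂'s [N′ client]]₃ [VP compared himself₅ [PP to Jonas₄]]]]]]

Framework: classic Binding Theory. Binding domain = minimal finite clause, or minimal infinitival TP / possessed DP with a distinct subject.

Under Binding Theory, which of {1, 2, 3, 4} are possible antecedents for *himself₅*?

{3}

*himself* is an anaphor, so Principle A applies: it must be bound in its binding domain.
Binding domain of *himself₅*: the embedded TP, whose subject is [Samir₂'s client]₃.
*Daniel₁* c-commands the anaphor but is outside its binding domain → cannot satisfy Principle A.
*Samir₂* does not c-command the anaphor → cannot bind it.
*[Samir₂'s client]₃* c-commands the anaphor within its binding domain → licit binder.
*Jonas₄* does not c-command the anaphor → cannot bind it.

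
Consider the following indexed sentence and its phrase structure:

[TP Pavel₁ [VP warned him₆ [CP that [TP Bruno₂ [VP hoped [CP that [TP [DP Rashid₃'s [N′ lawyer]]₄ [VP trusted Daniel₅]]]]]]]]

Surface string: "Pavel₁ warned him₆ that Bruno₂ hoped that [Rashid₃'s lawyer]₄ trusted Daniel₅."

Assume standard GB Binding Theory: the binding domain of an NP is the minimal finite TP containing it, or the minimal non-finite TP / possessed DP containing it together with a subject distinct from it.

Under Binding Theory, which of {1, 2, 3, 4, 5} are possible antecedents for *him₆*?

none

*him* is a pronoun, so Principle B applies: it must be free in its binding domain.
Binding domain of *him₆*: the matrix TP, whose subject is Pavel₁.
*Pavel₁* c-commands the pronoun within its binding domain → coindexation would violate Principle B.
*Bruno₂*: the pronoun c-commands this R-expression → coindexation would violate Principle C on *Bruno₂*.
*Rashid₃*: the pronoun c-commands this R-expression → coindexation would violate Principle C on *Rashid₃*.
*[Rashid₃'s lawyer]₄*: the pronoun c-commands this R-expression → coindexation would violate Principle C on *[Rashid₃'s lawyer]₄*.
*Daniel₅*: the pronoun c-commands this R-expression → coindexation would violate Principle C on *Daniel₅*.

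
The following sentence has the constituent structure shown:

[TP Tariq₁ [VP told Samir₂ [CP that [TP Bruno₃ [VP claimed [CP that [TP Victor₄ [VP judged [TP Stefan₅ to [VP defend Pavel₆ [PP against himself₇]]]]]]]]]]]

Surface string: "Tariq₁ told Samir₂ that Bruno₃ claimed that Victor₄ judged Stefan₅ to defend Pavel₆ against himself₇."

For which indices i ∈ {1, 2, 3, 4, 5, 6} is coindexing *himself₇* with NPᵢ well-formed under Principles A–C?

{5, 6}

*himself* is an anaphor, so Principle A applies: it must be bound in its binding domain.
Binding domain of *himself₇*: the embedded TP, whose subject is Stefan₅.
*Tariq₁* c-commands the anaphor but is outside its binding domain → cannot satisfy Principle A.
*Samir₂* c-commands the anaphor but is outside its binding domain → cannot satisfy Principle A.
*Bruno₃* c-commands the anaphor but is outside its binding domain → cannot satisfy Principle A.
*Victor₄* c-commands the anaphor but is outside its binding domain → cannot satisfy Principle A.
*Stefan₅* c-commands the anaphor within its binding domain → licit binder.
*Pavel₆* c-commands the anaphor within its binding domain → licit binder.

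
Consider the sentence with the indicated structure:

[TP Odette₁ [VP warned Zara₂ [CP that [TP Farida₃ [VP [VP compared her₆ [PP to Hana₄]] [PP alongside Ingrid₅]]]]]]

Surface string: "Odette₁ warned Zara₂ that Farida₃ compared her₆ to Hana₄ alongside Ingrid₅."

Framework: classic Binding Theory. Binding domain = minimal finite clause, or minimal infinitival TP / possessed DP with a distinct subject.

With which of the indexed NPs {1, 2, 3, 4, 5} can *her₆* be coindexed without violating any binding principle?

*her* is a pronoun, so Principle B applies: it must be free in its binding domain.
Binding domain of *her₆*: the embedded TP, whose subject is Farida₃.
*Odette₁* c-commands the pronoun but from outside its binding domain, and is not c-commanded by it → coindexation permitted.
*Zara₂* c-commands the pronoun but from outside its binding domain, and is not c-commanded by it → coindexation permitted.
*Farida₃* c-commands the pronoun within its binding domain → coindexation would violate Principle B.
*Hana₄*: the pronoun c-commands this R-expression → coindexation would violate Principle C on *Hana₄*.
*Ingrid₅* and the pronoun do not c-command one another → neither Principle B nor Principle C is at stake; coindexation permitted.

{1, 2, 5}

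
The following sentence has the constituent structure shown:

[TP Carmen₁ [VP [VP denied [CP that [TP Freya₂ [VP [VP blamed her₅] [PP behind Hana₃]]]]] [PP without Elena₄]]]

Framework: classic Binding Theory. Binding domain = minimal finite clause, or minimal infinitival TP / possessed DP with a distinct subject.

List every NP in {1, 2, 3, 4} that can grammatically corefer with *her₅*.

{1, 3, 4}

*her* is a pronoun, so Principle B applies: it must be free in its binding domain.
Binding domain of *her₅*: the embedded TP, whose subject is Freya₂.
*Carmen₁* c-commands the pronoun but from outside its binding domain, and is not c-commanded by it → coindexation permitted.
*Freya₂* c-commands the pronoun within its binding domain → coindexation would violate Principle B.
*Hana₃* and the pronoun do not c-command one another → neither Principle B nor Principle C is at stake; coindexation permitted.
*Elena₄* and the pronoun do not c-command one another → neither Principle B nor Principle C is at stake; coindexation permitted.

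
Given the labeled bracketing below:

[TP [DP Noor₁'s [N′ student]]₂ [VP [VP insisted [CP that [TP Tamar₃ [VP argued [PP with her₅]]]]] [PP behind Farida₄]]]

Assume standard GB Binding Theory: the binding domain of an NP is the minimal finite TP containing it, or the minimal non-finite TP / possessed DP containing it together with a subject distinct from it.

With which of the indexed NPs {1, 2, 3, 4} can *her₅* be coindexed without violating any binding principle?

*her* is a pronoun, so Principle B applies: it must be free in its binding domain.
Binding domain of *her₅*: the embedded TP, whose subject is Tamar₃.
*Noor₁* and the pronoun do not c-command one another → neither Principle B nor Principle C is at stake; coindexation permitted.
*[Noor₁'s student]₂* c-commands the pronoun but from outside its binding domain, and is not c-commanded by it → coindexation permitted.
*Tamar₃* c-commands the pronoun within its binding domain → coindexation would violate Principle B.
*Farida₄* and the pronoun do not c-command one another → neither Principle B nor Principle C is at stake; coindexation permitted.

{1, 2, 4}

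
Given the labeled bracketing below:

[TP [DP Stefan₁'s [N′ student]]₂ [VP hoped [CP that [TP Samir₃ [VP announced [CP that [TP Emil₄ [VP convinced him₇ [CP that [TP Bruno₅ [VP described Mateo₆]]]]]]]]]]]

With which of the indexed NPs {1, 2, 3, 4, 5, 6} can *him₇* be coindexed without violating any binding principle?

*him* is a pronoun, so Principle B applies: it must be free in its binding domain.
Binding domain of *him₇*: the embedded TP, whose subject is Emil₄.
*Stefan₁* and the pronoun do not c-command one another → neither Principle B nor Principle C is at stake; coindexation permitted.
*[Stefan₁'s student]₂* c-commands the pronoun but from outside its binding domain, and is not c-commanded by it → coindexation permitted.
*Samir₃* c-commands the pronoun but from outside its binding domain, and is not c-commanded by it → coindexation permitted.
*Emil₄* c-commands the pronoun within its binding domain → coindexation would violate Principle B.
*Bruno₅*: the pronoun c-commands this R-expression → coindexation would violate Principle C on *Bruno₅*.
*Mateo₆*: the pronoun c-commands this R-expression → coindexation would violate Principle C on *Mateo₆*.

{1, 2, 3}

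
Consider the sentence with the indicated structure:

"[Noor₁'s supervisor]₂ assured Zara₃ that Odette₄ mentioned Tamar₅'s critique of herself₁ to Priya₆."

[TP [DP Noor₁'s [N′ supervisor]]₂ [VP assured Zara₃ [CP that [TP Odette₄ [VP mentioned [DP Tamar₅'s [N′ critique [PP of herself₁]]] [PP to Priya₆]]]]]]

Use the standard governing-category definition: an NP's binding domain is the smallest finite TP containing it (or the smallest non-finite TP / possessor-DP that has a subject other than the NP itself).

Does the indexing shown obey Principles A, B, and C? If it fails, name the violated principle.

The two coindexed NPs are *Noor₁* and *herself₁*.
*herself₁* is an anaphor. Principle A requires it to be bound within its binding domain — the possessed DP, whose subject is Tamar₅.
Within that domain it is c-commanded by *Tamar₅*, which does not share its index.
*Noor₁* does not c-command the anaphor at all.
The anaphor is unbound in its domain → Principle A violation.

Principle A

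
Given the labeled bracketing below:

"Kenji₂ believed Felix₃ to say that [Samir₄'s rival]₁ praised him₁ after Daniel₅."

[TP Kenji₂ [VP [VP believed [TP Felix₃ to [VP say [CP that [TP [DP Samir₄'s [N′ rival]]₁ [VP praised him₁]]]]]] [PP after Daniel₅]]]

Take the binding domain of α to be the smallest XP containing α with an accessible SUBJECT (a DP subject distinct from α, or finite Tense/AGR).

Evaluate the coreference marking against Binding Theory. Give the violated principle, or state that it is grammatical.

Principle B

The two coindexed NPs are *[Samir₄'s rival]₁* and *him₁*.
*him₁* is a pronoun. Its binding domain is the embedded TP, whose subject is [Samir₄'s rival]₁.
*[Samir₄'s rival]₁* c-commands it within that domain and carries the same index.
The pronoun is locally bound → Principle B violation.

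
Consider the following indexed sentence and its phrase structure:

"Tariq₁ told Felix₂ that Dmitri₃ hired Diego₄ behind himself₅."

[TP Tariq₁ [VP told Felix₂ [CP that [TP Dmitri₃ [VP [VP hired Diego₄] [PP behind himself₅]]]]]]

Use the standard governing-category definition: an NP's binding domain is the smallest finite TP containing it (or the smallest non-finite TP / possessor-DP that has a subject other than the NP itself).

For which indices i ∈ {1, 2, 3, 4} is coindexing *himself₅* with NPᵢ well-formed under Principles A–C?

{3}

*himself* is an anaphor, so Principle A applies: it must be bound in its binding domain.
Binding domain of *himself₅*: the embedded TP, whose subject is Dmitri₃.
*Tariq₁* c-commands the anaphor but is outside its binding domain → cannot satisfy Principle A.
*Felix₂* c-commands the anaphor but is outside its binding domain → cannot satisfy Principle A.
*Dmitri₃* c-commands the anaphor within its binding domain → licit binder.
*Diego₄* does not c-command the anaphor → cannot bind it.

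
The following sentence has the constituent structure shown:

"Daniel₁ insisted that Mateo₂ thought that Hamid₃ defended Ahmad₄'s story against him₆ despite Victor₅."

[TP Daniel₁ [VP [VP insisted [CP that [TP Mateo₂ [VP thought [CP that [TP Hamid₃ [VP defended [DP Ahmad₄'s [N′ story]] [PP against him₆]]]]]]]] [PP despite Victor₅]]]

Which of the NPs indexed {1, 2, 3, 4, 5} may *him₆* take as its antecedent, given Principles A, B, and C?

*him* is a pronoun, so Principle B applies: it must be free in its binding domain.
Binding domain of *him₆*: the embedded TP, whose subject is Hamid₃.
*Daniel₁* c-commands the pronoun but from outside its binding domain, and is not c-commanded by it → coindexation permitted.
*Mateo₂* c-commands the pronoun but from outside its binding domain, and is not c-commanded by it → coindexation permitted.
*Hamid₃* c-commands the pronoun within its binding domain → coindexation would violate Principle B.
*Ahmad₄* and the pronoun do not c-command one another → neither Principle B nor Principle C is at stake; coindexation permitted.
*Victor₅* and the pronoun do not c-command one another → neither Principle B nor Principle C is at stake; coindexation permitted.

{1, 2, 4, 5}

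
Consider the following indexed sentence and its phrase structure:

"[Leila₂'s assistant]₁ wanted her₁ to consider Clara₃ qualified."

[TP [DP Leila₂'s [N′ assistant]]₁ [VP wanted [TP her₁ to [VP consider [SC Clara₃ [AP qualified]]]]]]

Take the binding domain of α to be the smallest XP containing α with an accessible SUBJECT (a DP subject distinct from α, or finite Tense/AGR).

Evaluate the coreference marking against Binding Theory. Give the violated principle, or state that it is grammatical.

The two coindexed NPs are *[Leila₂'s assistant]₁* and *her₁*.
*her₁* is a pronoun. Its binding domain is the matrix TP, whose subject is [Leila₂'s assistant]₁.
*[Leila₂'s assistant]₁* c-commands it within that domain and carries the same index.
The pronoun is locally bound → Principle B violation.

Principle B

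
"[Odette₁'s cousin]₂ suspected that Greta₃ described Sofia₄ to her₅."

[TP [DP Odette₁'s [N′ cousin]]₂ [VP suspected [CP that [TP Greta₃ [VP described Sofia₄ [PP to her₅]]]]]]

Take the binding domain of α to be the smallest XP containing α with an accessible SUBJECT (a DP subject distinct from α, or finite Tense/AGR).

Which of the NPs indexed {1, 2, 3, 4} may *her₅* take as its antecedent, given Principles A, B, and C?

{1, 2}

*her* is a pronoun, so Principle B applies: it must be free in its binding domain.
Binding domain of *her₅*: the embedded TP, whose subject is Greta₃.
*Odette₁* and the pronoun do not c-command one another → neither Principle B nor Principle C is at stake; coindexation permitted.
*[Odette₁'s cousin]₂* c-commands the pronoun but from outside its binding domain, and is not c-commanded by it → coindexation permitted.
*Greta₃* c-commands the pronoun within its binding domain → coindexation would violate Principle B.
*Sofia₄* c-commands the pronoun within its binding domain → coindexation would violate Principle B.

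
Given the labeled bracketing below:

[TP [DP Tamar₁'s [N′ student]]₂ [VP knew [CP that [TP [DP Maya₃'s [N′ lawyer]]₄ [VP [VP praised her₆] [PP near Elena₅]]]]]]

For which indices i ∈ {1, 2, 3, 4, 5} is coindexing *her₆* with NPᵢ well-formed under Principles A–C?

*her* is a pronoun, so Principle B applies: it must be free in its binding domain.
Binding domain of *her₆*: the embedded TP, whose subject is [Maya₃'s lawyer]₄.
*Tamar₁* and the pronoun do not c-command one another → neither Principle B nor Principle C is at stake; coindexation permitted.
*[Tamar₁'s student]₂* c-commands the pronoun but from outside its binding domain, and is not c-commanded by it → coindexation permitted.
*Maya₃* and the pronoun do not c-command one another → neither Principle B nor Principle C is at stake; coindexation permitted.
*[Maya₃'s lawyer]₄* c-commands the pronoun within its binding domain → coindexation would violate Principle B.
*Elena₅* and the pronoun do not c-command one another → neither Principle B nor Principle C is at stake; coindexation permitted.

{1, 2, 3, 5}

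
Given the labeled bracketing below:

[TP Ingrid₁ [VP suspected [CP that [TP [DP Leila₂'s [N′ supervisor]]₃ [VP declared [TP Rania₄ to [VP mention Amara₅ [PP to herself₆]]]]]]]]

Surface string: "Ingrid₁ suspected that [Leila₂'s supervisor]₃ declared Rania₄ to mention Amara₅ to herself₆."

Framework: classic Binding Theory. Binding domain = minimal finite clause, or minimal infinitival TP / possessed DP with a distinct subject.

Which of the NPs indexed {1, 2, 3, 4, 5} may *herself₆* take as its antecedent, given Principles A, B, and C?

*herself* is an anaphor, so Principle A applies: it must be bound in its binding domain.
Binding domain of *herself₆*: the embedded TP, whose subject is Rania₄.
*Ingrid₁* c-commands the anaphor but is outside its binding domain → cannot satisfy Principle A.
*Leila₂* does not c-command the anaphor → cannot bind it.
*[Leila₂'s supervisor]₃* c-commands the anaphor but is outside its binding domain → cannot satisfy Principle A.
*Rania₄* c-commands the anaphor within its binding domain → licit binder.
*Amara₅* c-commands the anaphor within its binding domain → licit binder.

{4, 5}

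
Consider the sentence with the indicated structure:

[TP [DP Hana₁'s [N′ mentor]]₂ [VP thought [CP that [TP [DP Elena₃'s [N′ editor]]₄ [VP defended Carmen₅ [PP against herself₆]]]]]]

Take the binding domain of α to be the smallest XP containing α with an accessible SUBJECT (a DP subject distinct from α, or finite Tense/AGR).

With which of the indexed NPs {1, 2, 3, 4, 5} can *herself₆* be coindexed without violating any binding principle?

{4, 5}

*herself* is an anaphor, so Principle A applies: it must be bound in its binding domain.
Binding domain of *herself₆*: the embedded TP, whose subject is [Elena₃'s editor]₄.
*Hana₁* does not c-command the anaphor → cannot bind it.
*[Hana₁'s mentor]₂* c-commands the anaphor but is outside its binding domain → cannot satisfy Principle A.
*Elena₃* does not c-command the anaphor → cannot bind it.
*[Elena₃'s editor]₄* c-commands the anaphor within its binding domain → licit binder.
*Carmen₅* c-commands the anaphor within its binding domain → licit binder.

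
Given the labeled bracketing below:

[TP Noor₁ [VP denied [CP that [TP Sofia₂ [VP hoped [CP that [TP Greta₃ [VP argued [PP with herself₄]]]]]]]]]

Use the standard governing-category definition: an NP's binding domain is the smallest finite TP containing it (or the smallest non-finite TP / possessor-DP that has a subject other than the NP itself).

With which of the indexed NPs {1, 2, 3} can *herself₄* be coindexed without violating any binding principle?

*herself* is an anaphor, so Principle A applies: it must be bound in its binding domain.
Binding domain of *herself₄*: the embedded TP, whose subject is Greta₃.
*Noor₁* c-commands the anaphor but is outside its binding domain → cannot satisfy Principle A.
*Sofia₂* c-commands the anaphor but is outside its binding domain → cannot satisfy Principle A.
*Greta₃* c-commands the anaphor within its binding domain → licit binder.

{3}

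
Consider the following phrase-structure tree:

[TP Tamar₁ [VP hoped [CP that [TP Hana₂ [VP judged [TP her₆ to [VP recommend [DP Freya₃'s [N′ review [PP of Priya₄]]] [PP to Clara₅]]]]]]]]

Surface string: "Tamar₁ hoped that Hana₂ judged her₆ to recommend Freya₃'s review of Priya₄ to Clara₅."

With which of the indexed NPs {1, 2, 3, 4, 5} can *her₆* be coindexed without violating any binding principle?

*her* is a pronoun, so Principle B applies: it must be free in its binding domain.
Binding domain of *her₆*: the embedded TP, whose subject is Hana₂.
*Tamar₁* c-commands the pronoun but from outside its binding domain, and is not c-commanded by it → coindexation permitted.
*Hana₂* c-commands the pronoun within its binding domain → coindexation would violate Principle B.
*Freya₃*: the pronoun c-commands this R-expression → coindexation would violate Principle C on *Freya₃*.
*Priya₄*: the pronoun c-commands this R-expression → coindexation would violate Principle C on *Priya₄*.
*Clara₅*: the pronoun c-commands this R-expression → coindexation would violate Principle C on *Clara₅*.

{1}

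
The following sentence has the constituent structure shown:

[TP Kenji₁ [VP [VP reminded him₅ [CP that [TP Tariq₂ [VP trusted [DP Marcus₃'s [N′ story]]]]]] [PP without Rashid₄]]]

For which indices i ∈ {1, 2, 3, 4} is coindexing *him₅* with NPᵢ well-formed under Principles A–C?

*him* is a pronoun, so Principle B applies: it must be free in its binding domain.
Binding domain of *him₅*: the matrix TP, whose subject is Kenji₁.
*Kenji₁* c-commands the pronoun within its binding domain → coindexation would violate Principle B.
*Tariq₂*: the pronoun c-commands this R-expression → coindexation would violate Principle C on *Tariq₂*.
*Marcus₃*: the pronoun c-commands this R-expression → coindexation would violate Principle C on *Marcus₃*.
*Rashid₄* and the pronoun do not c-command one another → neither Principle B nor Principle C is at stake; coindexation permitted.

{4}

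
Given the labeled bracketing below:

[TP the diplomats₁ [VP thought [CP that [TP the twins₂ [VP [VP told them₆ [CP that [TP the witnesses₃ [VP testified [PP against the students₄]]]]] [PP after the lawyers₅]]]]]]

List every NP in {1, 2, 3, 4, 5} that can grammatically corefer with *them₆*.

*them* is a pronoun, so Principle B applies: it must be free in its binding domain.
Binding domain of *them₆*: the embedded TP, whose subject is the twins₂.
*the diplomats₁* c-commands the pronoun but from outside its binding domain, and is not c-commanded by it → coindexation permitted.
*the twins₂* c-commands the pronoun within its binding domain → coindexation would violate Principle B.
*the witnesses₃*: the pronoun c-commands this R-expression → coindexation would violate Principle C on *the witnesses₃*.
*the students₄*: the pronoun c-commands this R-expression → coindexation would violate Principle C on *the students₄*.
*the lawyers₅* and the pronoun do not c-command one another → neither Principle B nor Principle C is at stake; coindexation permitted.

{1, 5}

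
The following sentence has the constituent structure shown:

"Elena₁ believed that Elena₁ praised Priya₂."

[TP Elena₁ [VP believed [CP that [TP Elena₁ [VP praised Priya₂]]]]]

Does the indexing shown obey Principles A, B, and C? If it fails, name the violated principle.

The two coindexed NPs are *Elena₁* (the lower occurrence) and *Elena₁* (the higher occurrence).
*Elena₁* (the lower occurrence) is an R-expression. Principle C requires it to be free everywhere.
*Elena₁* (the higher occurrence) c-commands it and carries the same index.
The R-expression is bound → Principle C violation.

Principle C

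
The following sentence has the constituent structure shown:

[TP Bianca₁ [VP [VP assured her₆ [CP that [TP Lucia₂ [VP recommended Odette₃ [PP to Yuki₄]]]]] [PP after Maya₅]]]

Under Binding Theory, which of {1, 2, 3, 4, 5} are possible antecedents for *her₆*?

*her* is a pronoun, so Principle B applies: it must be free in its binding domain.
Binding domain of *her₆*: the matrix TP, whose subject is Bianca₁.
*Bianca₁* c-commands the pronoun within its binding domain → coindexation would violate Principle B.
*Lucia₂*: the pronoun c-commands this R-expression → coindexation would violate Principle C on *Lucia₂*.
*Odette₃*: the pronoun c-commands this R-expression → coindexation would violate Principle C on *Odette₃*.
*Yuki₄*: the pronoun c-commands this R-expression → coindexation would violate Principle C on *Yuki₄*.
*Maya₅* and the pronoun do not c-command one another → neither Principle B nor Principle C is at stake; coindexation permitted.

{5}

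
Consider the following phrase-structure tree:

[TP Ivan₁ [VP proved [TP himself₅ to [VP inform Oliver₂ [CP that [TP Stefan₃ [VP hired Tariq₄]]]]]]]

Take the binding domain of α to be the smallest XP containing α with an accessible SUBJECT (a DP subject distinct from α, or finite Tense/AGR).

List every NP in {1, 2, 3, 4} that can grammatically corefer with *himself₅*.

*himself* is an anaphor, so Principle A applies: it must be bound in its binding domain.
Binding domain of *himself₅*: the matrix TP, whose subject is Ivan₁.
*Ivan₁* c-commands the anaphor within its binding domain → licit binder.
*Oliver₂* does not c-command the anaphor → cannot bind it.
*Stefan₃* does not c-command the anaphor → cannot bind it.
*Tariq₄* does not c-command the anaphor → cannot bind it.

{1}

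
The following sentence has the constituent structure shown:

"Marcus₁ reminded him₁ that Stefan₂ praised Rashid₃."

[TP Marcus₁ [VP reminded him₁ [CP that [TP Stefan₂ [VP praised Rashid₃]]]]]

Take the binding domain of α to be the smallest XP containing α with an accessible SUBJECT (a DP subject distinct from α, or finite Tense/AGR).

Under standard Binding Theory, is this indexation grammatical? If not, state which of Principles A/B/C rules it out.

Principle B

The two coindexed NPs are *Marcus₁* and *him₁*.
*him₁* is a pronoun. Its binding domain is the matrix TP, whose subject is Marcus₁.
*Marcus₁* c-commands it within that domain and carries the same index.
The pronoun is locally bound → Principle B violation.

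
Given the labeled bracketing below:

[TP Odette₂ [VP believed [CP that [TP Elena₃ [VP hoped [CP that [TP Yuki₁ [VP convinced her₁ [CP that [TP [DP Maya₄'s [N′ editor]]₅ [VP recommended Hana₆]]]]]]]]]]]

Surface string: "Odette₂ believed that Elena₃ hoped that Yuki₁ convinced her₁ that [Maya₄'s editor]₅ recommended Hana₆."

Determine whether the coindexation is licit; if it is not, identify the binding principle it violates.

The two coindexed NPs are *Yuki₁* and *her₁*.
*her₁* is a pronoun. Its binding domain is the embedded TP, whose subject is Yuki₁.
*Yuki₁* c-commands it within that domain and carries the same index.
The pronoun is locally bound → Principle B violation.

Principle B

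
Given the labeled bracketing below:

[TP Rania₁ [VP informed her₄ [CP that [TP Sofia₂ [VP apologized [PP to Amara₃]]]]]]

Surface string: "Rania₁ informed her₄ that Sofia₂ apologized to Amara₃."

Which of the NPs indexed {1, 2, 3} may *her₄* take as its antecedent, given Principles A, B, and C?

none

*her* is a pronoun, so Principle B applies: it must be free in its binding domain.
Binding domain of *her₄*: the matrix TP, whose subject is Rania₁.
*Rania₁* c-commands the pronoun within its binding domain → coindexation would violate Principle B.
*Sofia₂*: the pronoun c-commands this R-expression → coindexation would violate Principle C on *Sofia₂*.
*Amara₃*: the pronoun c-commands this R-expression → coindexation would violate Principle C on *Amara₃*.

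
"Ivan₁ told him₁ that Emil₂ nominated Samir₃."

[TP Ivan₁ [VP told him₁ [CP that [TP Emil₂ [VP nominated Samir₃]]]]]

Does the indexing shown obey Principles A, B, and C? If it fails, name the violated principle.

Principle B

The two coindexed NPs are *Ivan₁* and *him₁*.
*him₁* is a pronoun. Its binding domain is the matrix TP, whose subject is Ivan₁.
*Ivan₁* c-commands it within that domain and carries the same index.
The pronoun is locally bound → Principle B violation.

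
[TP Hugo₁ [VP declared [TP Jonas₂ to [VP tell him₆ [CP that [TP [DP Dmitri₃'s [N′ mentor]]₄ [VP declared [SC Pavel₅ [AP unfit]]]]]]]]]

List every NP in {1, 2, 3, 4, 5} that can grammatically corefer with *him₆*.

*him* is a pronoun, so Principle B applies: it must be free in its binding domain.
Binding domain of *him₆*: the embedded TP, whose subject is Jonas₂.
*Hugo₁* c-commands the pronoun but from outside its binding domain, and is not c-commanded by it → coindexation permitted.
*Jonas₂* c-commands the pronoun within its binding domain → coindexation would violate Principle B.
*Dmitri₃*: the pronoun c-commands this R-expression → coindexation would violate Principle C on *Dmitri₃*.
*[Dmitri₃'s mentor]₄*: the pronoun c-commands this R-expression → coindexation would violate Principle C on *[Dmitri₃'s mentor]₄*.
*Pavel₅*: the pronoun c-commands this R-expression → coindexation would violate Principle C on *Pavel₅*.

{1}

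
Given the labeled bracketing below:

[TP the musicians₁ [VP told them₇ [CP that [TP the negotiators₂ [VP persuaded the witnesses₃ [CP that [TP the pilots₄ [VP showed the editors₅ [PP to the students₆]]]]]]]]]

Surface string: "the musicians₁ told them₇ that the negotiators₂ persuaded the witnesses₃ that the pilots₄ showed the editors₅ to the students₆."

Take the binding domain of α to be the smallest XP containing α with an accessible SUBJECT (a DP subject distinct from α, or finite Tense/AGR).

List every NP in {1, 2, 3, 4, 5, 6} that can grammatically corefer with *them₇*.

*them* is a pronoun, so Principle B applies: it must be free in its binding domain.
Binding domain of *them₇*: the matrix TP, whose subject is the musicians₁.
*the musicians₁* c-commands the pronoun within its binding domain → coindexation would violate Principle B.
*the negotiators₂*: the pronoun c-commands this R-expression → coindexation would violate Principle C on *the negotiators₂*.
*the witnesses₃*: the pronoun c-commands this R-expression → coindexation would violate Principle C on *the witnesses₃*.
*the pilots₄*: the pronoun c-commands this R-expression → coindexation would violate Principle C on *the pilots₄*.
*the editors₅*: the pronoun c-commands this R-expression → coindexation would violate Principle C on *the editors₅*.
*the students₆*: the pronoun c-commands this R-expression → coindexation would violate Principle C on *the students₆*.

none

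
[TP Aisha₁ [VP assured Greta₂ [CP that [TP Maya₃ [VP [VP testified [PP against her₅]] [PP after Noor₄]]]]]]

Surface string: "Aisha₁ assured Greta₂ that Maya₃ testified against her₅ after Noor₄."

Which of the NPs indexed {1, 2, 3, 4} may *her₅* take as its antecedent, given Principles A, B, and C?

*her* is a pronoun, so Principle B applies: it must be free in its binding domain.
Binding domain of *her₅*: the embedded TP, whose subject is Maya₃.
*Aisha₁* c-commands the pronoun but from outside its binding domain, and is not c-commanded by it → coindexation permitted.
*Greta₂* c-commands the pronoun but from outside its binding domain, and is not c-commanded by it → coindexation permitted.
*Maya₃* c-commands the pronoun within its binding domain → coindexation would violate Principle B.
*Noor₄* and the pronoun do not c-command one another → neither Principle B nor Principle C is at stake; coindexation permitted.

{1, 2, 4}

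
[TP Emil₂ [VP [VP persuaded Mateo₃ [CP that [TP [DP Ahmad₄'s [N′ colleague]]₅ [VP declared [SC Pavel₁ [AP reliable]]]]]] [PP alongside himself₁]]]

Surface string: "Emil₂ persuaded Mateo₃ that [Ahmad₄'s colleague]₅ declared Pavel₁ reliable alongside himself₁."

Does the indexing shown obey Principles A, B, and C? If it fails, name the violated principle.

Principle A

The two coindexed NPs are *Pavel₁* and *himself₁*.
*himself₁* is an anaphor. Principle A requires it to be bound within its binding domain — the matrix TP, whose subject is Emil₂.
Within that domain it is c-commanded by *Emil₂*, which does not share its index.
*Pavel₁* does not c-command the anaphor at all.
The anaphor is unbound in its domain → Principle A violation.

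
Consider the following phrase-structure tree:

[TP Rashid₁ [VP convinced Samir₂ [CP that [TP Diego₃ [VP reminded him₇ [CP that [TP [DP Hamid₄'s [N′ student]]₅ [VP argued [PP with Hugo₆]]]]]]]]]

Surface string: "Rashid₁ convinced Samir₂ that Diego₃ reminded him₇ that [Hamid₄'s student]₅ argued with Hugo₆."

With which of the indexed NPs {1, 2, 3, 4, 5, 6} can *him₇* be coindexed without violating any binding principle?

{1, 2}

*him* is a pronoun, so Principle B applies: it must be free in its binding domain.
Binding domain of *him₇*: the embedded TP, whose subject is Diego₃.
*Rashid₁* c-commands the pronoun but from outside its binding domain, and is not c-commanded by it → coindexation permitted.
*Samir₂* c-commands the pronoun but from outside its binding domain, and is not c-commanded by it → coindexation permitted.
*Diego₃* c-commands the pronoun within its binding domain → coindexation would violate Principle B.
*Hamid₄*: the pronoun c-commands this R-expression → coindexation would violate Principle C on *Hamid₄*.
*[Hamid₄'s student]₅*: the pronoun c-commands this R-expression → coindexation would violate Principle C on *[Hamid₄'s student]₅*.
*Hugo₆*: the pronoun c-commands this R-expression → coindexation would violate Principle C on *Hugo₆*.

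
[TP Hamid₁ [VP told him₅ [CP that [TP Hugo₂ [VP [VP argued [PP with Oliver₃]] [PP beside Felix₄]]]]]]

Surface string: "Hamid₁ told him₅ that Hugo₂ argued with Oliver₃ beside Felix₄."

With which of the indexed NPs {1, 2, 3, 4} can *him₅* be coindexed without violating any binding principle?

*him* is a pronoun, so Principle B applies: it must be free in its binding domain.
Binding domain of *him₅*: the matrix TP, whose subject is Hamid₁.
*Hamid₁* c-commands the pronoun within its binding domain → coindexation would violate Principle B.
*Hugo₂*: the pronoun c-commands this R-expression → coindexation would violate Principle C on *Hugo₂*.
*Oliver₃*: the pronoun c-commands this R-expression → coindexation would violate Principle C on *Oliver₃*.
*Felix₄*: the pronoun c-commands this R-expression → coindexation would violate Principle C on *Felix₄*.

none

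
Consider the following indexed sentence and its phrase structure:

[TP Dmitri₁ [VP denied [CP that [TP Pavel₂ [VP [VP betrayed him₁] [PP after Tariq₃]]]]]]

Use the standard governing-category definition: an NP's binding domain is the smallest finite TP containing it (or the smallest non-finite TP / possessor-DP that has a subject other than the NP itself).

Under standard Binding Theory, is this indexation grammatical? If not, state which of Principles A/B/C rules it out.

The two coindexed NPs are *Dmitri₁* and *him₁*.
*him₁* is a pronoun; its binding domain is the embedded TP, whose subject is Pavel₂. Within that domain it is c-commanded only by *Pavel₂*, which carries a different index — the pronoun is free locally, so Principle B holds.
*Dmitri₁* is an R-expression; *him₁* does not c-command it, and no other NP shares its index, so Principle C is satisfied.
All principles are respected.

grammatical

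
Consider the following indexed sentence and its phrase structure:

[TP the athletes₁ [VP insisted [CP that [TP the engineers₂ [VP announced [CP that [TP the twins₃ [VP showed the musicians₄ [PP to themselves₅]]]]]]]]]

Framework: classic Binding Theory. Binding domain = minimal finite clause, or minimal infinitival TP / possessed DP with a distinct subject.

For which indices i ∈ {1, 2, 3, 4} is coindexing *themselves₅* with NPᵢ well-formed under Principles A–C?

*themselves* is an anaphor, so Principle A applies: it must be bound in its binding domain.
Binding domain of *themselves₅*: the embedded TP, whose subject is the twins₃.
*the athletes₁* c-commands the anaphor but is outside its binding domain → cannot satisfy Principle A.
*the engineers₂* c-commands the anaphor but is outside its binding domain → cannot satisfy Principle A.
*the twins₃* c-commands the anaphor within its binding domain → licit binder.
*the musicians₄* c-commands the anaphor within its binding domain → licit binder.

{3, 4}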